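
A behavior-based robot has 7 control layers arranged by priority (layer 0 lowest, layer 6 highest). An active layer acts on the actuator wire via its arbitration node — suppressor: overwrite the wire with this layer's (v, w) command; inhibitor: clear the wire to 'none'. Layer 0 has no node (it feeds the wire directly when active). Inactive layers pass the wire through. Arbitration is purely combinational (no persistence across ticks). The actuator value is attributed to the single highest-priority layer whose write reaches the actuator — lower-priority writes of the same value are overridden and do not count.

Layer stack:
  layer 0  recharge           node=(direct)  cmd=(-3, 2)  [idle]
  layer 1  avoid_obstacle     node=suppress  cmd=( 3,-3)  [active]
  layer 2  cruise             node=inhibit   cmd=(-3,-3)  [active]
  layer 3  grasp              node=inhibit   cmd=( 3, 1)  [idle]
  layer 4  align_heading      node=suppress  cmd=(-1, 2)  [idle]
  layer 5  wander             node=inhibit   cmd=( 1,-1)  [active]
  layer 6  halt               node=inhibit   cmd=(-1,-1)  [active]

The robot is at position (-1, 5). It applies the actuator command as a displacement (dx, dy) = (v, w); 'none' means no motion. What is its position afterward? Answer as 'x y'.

L0 recharge: idle → wire = none
L1 avoid_obstacle: active, suppressor → wire = (3, -3)
L2 cruise: active, inhibitor → wire = none
L3 grasp: idle → wire stays none
L4 align_heading: idle → wire stays none
L5 wander: active, inhibitor → wire = none
L6 halt: active, inhibitor → wire = none
actuator = none
position: (-1, 5) + none = (-1, 5)

-1 5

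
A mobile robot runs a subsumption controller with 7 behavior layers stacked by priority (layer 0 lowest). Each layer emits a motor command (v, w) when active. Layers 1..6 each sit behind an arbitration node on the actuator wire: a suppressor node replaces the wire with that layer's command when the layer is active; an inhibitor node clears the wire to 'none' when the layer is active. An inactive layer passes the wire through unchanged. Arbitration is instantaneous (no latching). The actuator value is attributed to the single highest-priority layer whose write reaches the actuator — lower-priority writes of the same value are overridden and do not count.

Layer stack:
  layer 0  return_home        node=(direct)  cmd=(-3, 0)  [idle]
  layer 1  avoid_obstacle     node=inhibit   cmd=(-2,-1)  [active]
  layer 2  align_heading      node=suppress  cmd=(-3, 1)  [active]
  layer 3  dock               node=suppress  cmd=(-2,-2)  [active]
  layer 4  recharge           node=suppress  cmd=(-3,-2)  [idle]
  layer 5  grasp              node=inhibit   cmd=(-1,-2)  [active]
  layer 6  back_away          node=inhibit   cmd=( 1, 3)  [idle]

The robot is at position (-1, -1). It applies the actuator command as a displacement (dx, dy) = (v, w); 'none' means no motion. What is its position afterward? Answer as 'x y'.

-1 -1

[0] return_home off; wire := none
[1] avoid_obstacle on (inhibit); wire := none
[2] align_heading on (suppress); wire := (-3, 1)
[3] dock on (suppress); wire := (-2, -2)
[4] recharge off; pass (-2, -2)
[5] grasp on (inhibit); wire := none
[6] back_away off; pass none
output none
position: (-1, -1) + none = (-1, -1)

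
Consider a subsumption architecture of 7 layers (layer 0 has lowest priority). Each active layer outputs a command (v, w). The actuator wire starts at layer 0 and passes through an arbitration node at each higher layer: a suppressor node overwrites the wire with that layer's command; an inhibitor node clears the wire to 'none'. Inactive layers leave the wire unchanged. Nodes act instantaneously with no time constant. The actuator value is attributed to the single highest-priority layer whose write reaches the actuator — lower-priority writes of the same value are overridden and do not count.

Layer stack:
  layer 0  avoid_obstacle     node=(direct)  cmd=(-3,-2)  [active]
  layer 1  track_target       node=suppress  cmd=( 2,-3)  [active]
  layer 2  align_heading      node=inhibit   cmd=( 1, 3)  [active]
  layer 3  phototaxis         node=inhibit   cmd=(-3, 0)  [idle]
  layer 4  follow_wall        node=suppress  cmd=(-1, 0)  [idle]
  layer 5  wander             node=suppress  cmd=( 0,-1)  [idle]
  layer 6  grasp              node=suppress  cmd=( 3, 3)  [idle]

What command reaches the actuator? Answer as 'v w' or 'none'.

none

L0 avoid_obstacle: active, feeds wire = (-3, -2)
L1 track_target: active, suppressor → wire = (2, -3)
L2 align_heading: active, inhibitor → wire = none
L3 phototaxis: idle → wire stays none
L4 follow_wall: idle → wire stays none
L5 wander: idle → wire stays none
L6 grasp: idle → wire stays none
actuator = none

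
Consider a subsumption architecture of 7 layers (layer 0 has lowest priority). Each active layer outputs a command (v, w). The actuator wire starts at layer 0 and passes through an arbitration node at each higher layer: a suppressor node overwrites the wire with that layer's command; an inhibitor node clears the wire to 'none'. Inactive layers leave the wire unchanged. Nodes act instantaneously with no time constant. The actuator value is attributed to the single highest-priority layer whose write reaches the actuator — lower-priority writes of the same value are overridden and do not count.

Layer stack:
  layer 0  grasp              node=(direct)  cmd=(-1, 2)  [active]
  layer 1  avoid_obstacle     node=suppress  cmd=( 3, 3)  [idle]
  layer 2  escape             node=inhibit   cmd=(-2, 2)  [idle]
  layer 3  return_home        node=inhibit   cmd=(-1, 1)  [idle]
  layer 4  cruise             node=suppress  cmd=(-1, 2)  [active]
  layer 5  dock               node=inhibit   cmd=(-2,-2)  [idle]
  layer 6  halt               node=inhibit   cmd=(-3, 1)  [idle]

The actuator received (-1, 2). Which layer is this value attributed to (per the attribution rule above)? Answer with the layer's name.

cruise

layer 0 (grasp) active — direct: (-1, 2)
layer 1 (avoid_obstacle) idle — unchanged: (-1, 2)
layer 2 (escape) idle — unchanged: (-1, 2)
layer 3 (return_home) idle — unchanged: (-1, 2)
layer 4 (cruise) active — suppresses: (-1, 2)
layer 5 (dock) idle — unchanged: (-1, 2)
layer 6 (halt) idle — unchanged: (-1, 2)
→ actuator (-1, 2)
last writer: layer 4 = cruise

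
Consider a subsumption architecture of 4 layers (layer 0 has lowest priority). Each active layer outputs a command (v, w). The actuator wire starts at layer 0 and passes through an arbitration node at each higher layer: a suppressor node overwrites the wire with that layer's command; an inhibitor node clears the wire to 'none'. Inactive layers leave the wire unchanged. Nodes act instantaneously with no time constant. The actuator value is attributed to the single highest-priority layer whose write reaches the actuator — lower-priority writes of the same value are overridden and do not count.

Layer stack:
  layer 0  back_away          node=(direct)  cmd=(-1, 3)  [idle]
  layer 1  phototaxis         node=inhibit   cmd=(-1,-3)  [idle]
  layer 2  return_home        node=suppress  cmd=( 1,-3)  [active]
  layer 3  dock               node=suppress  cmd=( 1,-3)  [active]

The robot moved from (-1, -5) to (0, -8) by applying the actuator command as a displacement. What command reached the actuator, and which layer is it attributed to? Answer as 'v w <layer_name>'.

1 -3 dock

displacement = (0, -8) − (-1, -5) = (1, -3)
[0] back_away off; wire := none
[1] phototaxis off; pass none
[2] return_home on (suppress); wire := (1, -3)
[3] dock on (suppress); wire := (1, -3)
output (1, -3) — from layer 3 (dock)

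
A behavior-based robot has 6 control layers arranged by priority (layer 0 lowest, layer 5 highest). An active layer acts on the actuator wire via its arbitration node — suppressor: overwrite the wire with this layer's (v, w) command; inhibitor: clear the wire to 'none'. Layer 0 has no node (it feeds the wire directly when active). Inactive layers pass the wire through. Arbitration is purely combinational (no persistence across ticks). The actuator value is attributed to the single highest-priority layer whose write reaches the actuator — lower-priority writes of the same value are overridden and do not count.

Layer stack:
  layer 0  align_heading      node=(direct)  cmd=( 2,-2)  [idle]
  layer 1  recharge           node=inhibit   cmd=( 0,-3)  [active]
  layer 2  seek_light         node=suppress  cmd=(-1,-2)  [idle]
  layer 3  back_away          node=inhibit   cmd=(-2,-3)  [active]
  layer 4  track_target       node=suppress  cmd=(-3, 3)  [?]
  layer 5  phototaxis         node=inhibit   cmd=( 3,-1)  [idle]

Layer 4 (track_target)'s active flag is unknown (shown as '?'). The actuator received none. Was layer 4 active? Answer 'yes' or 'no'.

no

If layer 4 is active=yes:
  actuator would be (-3, 3)
If layer 4 is active=no:
  actuator would be none
Observed none, so layer 4 was idle.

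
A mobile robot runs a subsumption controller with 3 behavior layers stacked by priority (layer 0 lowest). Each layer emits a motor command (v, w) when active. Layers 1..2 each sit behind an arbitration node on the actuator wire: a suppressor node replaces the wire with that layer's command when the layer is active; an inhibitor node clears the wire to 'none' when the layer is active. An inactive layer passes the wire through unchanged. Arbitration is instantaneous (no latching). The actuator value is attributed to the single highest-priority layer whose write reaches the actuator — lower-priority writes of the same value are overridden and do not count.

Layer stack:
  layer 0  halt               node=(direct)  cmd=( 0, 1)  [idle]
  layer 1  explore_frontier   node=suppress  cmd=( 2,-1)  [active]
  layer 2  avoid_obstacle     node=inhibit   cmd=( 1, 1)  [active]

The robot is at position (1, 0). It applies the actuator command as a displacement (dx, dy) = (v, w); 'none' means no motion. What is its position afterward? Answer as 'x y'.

1 0

L0 halt: idle → wire = none
L1 explore_frontier: active, suppressor → wire = (2, -1)
L2 avoid_obstacle: active, inhibitor → wire = none
actuator = none
position: (1, 0) + none = (1, 0)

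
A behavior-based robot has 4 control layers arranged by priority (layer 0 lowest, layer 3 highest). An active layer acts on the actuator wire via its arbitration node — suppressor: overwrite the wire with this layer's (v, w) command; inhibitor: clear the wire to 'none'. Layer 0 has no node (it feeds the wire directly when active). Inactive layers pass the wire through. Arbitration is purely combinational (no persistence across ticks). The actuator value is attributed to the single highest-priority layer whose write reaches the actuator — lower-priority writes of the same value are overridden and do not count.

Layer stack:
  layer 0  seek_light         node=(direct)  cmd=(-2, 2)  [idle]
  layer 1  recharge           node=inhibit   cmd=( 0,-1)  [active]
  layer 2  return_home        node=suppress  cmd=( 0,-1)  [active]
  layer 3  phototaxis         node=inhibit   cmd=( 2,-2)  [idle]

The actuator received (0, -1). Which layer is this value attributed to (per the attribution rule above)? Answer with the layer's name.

layer 0 (seek_light) idle — none
layer 1 (recharge) active — inhibits: none
layer 2 (return_home) active — suppresses: (0, -1)
layer 3 (phototaxis) idle — unchanged: (0, -1)
→ actuator (0, -1)
last writer: layer 2 = return_home

return_home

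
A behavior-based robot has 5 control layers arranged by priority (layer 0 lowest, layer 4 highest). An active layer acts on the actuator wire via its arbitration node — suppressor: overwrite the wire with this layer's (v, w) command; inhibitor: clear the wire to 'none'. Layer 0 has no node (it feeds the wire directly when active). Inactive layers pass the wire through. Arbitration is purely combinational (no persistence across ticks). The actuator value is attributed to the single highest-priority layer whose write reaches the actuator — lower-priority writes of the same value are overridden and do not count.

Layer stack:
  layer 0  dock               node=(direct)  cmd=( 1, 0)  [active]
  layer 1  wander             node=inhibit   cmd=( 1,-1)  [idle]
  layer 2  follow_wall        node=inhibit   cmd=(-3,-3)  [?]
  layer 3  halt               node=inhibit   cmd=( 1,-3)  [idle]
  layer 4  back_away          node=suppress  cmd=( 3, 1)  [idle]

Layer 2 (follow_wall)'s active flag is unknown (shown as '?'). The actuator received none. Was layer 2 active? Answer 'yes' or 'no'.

If layer 2 is active=yes:
  actuator would be none
If layer 2 is active=no:
  actuator would be (1, 0)
Observed none, so layer 2 was active.

yes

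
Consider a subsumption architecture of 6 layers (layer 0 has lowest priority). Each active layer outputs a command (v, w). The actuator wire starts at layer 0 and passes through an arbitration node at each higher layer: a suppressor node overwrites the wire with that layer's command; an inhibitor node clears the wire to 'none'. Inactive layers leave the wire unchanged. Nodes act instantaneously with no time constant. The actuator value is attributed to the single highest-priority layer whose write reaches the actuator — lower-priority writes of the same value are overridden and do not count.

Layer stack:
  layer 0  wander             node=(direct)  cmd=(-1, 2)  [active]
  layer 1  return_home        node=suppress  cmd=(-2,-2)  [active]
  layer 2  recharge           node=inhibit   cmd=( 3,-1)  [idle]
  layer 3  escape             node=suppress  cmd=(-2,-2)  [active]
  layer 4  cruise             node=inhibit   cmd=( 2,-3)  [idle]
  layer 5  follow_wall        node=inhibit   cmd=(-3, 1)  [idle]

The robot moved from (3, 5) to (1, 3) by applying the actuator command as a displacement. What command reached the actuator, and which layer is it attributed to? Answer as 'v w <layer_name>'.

-2 -2 escape

displacement = (1, 3) − (3, 5) = (-2, -2)
[0] wander on; wire := (-1, 2)
[1] return_home on (suppress); wire := (-2, -2)
[2] recharge off; pass (-2, -2)
[3] escape on (suppress); wire := (-2, -2)
[4] cruise off; pass (-2, -2)
[5] follow_wall off; pass (-2, -2)
output (-2, -2) — from layer 3 (escape)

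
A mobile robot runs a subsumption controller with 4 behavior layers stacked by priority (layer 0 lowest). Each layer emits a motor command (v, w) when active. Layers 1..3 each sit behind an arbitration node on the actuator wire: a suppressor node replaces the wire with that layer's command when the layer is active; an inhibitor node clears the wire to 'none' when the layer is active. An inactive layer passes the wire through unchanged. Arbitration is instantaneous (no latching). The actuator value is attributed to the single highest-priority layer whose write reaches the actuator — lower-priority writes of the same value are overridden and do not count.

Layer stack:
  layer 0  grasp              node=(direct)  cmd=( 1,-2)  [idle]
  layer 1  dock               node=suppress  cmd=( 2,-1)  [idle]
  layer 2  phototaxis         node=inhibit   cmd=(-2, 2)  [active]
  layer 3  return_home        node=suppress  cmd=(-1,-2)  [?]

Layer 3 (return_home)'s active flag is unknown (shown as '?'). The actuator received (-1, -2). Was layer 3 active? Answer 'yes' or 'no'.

yes

If layer 3 is active=yes:
  actuator would be (-1, -2)
If layer 3 is active=no:
  actuator would be none
Observed (-1, -2), so layer 3 was active.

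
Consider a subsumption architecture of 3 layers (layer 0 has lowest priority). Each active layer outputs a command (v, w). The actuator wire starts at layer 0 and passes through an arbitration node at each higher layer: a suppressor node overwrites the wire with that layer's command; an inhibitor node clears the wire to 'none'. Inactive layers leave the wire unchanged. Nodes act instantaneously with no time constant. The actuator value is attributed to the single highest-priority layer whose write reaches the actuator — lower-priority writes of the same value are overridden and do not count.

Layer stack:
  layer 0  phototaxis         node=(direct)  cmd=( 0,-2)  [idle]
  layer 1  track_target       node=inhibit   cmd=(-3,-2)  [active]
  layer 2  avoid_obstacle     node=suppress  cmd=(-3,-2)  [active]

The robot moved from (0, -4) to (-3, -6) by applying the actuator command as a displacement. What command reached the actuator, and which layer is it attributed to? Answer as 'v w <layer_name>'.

displacement = (-3, -6) − (0, -4) = (-3, -2)
L0 phototaxis: idle → wire = none
L1 track_target: active, inhibitor → wire = none
L2 avoid_obstacle: active, suppressor → wire = (-3, -2)
actuator = (-3, -2) — from layer 2 (avoid_obstacle)

-3 -2 avoid_obstacle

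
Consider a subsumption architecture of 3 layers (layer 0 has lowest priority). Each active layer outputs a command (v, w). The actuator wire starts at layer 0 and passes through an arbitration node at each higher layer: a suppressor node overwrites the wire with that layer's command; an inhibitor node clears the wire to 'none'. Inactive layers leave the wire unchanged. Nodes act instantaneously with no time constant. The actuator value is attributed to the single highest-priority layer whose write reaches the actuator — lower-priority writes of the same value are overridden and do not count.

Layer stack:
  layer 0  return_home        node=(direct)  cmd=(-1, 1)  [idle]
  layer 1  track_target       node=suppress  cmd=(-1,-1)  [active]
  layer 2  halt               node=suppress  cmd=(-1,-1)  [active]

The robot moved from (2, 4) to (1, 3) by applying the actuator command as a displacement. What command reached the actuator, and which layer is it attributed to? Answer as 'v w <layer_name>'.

displacement = (1, 3) − (2, 4) = (-1, -1)
layer 0 (return_home) idle — none
layer 1 (track_target) active — suppresses: (-1, -1)
layer 2 (halt) active — suppresses: (-1, -1)
→ actuator (-1, -1) — from layer 2 (halt)

-1 -1 halt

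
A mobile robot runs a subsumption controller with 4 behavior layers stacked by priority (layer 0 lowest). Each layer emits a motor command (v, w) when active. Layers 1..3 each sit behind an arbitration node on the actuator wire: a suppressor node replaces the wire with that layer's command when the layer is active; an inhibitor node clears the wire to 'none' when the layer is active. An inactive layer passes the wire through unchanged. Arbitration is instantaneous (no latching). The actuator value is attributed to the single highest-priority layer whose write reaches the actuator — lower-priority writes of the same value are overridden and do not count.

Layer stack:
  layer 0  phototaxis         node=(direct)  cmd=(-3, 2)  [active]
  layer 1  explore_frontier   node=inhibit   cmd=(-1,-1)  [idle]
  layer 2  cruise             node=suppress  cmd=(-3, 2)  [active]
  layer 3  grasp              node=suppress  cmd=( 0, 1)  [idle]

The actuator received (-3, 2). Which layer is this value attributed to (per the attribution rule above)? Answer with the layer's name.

cruise

L0 phototaxis: active, feeds wire = (-3, 2)
L1 explore_frontier: idle → wire stays (-3, 2)
L2 cruise: active, suppressor → wire = (-3, 2)
L3 grasp: idle → wire stays (-3, 2)
actuator = (-3, 2)
last writer: layer 2 = cruise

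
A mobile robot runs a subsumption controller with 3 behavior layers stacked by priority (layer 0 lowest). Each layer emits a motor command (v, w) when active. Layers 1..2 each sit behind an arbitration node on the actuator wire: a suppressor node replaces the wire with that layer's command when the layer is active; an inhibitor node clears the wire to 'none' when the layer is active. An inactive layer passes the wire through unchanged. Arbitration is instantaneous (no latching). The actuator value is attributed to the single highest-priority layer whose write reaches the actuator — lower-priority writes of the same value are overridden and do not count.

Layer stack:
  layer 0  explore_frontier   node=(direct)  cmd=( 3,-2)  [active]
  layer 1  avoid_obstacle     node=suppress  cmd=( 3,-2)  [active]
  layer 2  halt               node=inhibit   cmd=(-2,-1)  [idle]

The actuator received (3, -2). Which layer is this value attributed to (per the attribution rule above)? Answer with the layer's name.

layer 0 (explore_frontier) active — direct: (3, -2)
layer 1 (avoid_obstacle) active — suppresses: (3, -2)
layer 2 (halt) idle — unchanged: (3, -2)
→ actuator (3, -2)
last writer: layer 1 = avoid_obstacle

avoid_obstacle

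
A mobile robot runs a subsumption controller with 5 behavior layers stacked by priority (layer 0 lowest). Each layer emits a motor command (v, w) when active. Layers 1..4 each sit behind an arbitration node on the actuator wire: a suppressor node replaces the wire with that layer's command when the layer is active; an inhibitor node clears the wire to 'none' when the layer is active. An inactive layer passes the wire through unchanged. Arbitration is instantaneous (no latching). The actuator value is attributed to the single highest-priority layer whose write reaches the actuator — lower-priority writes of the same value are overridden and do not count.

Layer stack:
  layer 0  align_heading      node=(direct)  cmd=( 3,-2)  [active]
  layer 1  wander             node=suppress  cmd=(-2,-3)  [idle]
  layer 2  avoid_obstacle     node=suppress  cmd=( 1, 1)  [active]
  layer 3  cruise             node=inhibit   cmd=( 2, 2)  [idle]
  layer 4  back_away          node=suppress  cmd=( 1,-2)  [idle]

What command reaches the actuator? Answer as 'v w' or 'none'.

1 1

[0] align_heading on; wire := (3, -2)
[1] wander off; pass (3, -2)
[2] avoid_obstacle on (suppress); wire := (1, 1)
[3] cruise off; pass (1, 1)
[4] back_away off; pass (1, 1)
output (1, 1)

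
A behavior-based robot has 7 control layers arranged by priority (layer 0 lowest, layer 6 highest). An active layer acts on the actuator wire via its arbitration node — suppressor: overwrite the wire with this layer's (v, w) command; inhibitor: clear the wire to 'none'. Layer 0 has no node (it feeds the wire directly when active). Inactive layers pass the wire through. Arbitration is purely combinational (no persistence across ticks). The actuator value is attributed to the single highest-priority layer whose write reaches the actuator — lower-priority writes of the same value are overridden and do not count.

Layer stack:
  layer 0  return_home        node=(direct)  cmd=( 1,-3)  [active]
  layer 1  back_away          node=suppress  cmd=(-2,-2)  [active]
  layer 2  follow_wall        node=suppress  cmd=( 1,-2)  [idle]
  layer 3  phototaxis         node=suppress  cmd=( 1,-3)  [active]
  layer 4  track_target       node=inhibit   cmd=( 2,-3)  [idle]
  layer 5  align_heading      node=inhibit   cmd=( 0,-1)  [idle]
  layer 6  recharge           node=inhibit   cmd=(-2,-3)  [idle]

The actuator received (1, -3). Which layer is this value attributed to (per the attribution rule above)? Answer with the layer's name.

phototaxis

L0 return_home: active, feeds wire = (1, -3)
L1 back_away: active, suppressor → wire = (-2, -2)
L2 follow_wall: idle → wire stays (-2, -2)
L3 phototaxis: active, suppressor → wire = (1, -3)
L4 track_target: idle → wire stays (1, -3)
L5 align_heading: idle → wire stays (1, -3)
L6 recharge: idle → wire stays (1, -3)
actuator = (1, -3)
last writer: layer 3 = phototaxis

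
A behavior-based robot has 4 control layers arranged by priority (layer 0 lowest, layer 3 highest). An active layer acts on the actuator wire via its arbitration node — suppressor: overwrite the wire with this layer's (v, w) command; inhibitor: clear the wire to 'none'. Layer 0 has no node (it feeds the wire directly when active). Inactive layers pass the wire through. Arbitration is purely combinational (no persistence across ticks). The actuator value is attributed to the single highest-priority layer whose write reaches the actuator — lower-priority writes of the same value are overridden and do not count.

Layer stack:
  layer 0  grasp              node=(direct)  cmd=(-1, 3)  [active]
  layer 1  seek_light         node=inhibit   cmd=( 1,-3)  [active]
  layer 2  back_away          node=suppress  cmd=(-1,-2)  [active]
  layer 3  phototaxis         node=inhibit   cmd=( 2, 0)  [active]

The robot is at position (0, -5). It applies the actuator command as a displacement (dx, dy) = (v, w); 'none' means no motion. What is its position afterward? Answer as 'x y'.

L0 grasp: active, feeds wire = (-1, 3)
L1 seek_light: active, inhibitor → wire = none
L2 back_away: active, suppressor → wire = (-1, -2)
L3 phototaxis: active, inhibitor → wire = none
actuator = none
position: (0, -5) + none = (0, -5)

0 -5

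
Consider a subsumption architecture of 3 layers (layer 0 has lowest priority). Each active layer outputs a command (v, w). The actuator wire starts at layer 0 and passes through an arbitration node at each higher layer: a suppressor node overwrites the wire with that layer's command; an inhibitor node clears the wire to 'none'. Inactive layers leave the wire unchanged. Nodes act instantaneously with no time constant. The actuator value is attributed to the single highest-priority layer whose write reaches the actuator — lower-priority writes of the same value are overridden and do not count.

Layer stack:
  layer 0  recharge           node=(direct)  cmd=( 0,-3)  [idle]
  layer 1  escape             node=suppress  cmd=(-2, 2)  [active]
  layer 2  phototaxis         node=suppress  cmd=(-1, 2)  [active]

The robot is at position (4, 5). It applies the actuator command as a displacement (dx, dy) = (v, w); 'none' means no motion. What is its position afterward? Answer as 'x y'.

3 7

layer 0 (recharge) idle — none
layer 1 (escape) active — suppresses: (-2, 2)
layer 2 (phototaxis) active — suppresses: (-1, 2)
→ actuator (-1, 2)
position: (4, 5) + (-1, 2) = (3, 7)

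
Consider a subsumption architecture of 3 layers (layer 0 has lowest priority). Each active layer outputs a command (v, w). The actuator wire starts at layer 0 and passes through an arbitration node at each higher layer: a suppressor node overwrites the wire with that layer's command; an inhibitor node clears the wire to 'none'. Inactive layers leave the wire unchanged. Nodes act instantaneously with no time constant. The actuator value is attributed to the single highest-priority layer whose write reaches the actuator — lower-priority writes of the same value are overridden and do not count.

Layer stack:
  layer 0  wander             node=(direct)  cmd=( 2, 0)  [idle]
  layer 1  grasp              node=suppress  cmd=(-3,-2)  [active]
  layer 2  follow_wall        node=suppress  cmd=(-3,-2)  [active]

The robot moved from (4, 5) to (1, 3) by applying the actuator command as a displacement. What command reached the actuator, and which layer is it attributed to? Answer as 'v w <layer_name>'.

-3 -2 follow_wall

displacement = (1, 3) − (4, 5) = (-3, -2)
[0] wander off; wire := none
[1] grasp on (suppress); wire := (-3, -2)
[2] follow_wall on (suppress); wire := (-3, -2)
output (-3, -2) — from layer 2 (follow_wall)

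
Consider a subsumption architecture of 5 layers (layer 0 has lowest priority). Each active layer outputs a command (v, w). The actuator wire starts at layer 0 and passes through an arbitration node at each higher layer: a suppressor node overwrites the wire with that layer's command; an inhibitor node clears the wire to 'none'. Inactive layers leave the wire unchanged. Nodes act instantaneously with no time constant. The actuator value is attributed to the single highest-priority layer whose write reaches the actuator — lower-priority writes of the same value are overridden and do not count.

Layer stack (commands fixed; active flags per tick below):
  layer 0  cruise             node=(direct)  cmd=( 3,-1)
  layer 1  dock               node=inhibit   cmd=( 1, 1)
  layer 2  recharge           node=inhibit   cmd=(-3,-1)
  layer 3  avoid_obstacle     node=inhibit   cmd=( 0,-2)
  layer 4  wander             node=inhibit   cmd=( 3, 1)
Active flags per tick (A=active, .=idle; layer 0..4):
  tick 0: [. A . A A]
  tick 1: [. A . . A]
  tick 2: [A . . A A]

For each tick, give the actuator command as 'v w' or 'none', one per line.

tick 0:
  [0] cruise off; wire := none
  [1] dock on (inhibit); wire := none
  [2] recharge off; pass none
  [3] avoid_obstacle on (inhibit); wire := none
  [4] wander on (inhibit); wire := none
  output none
tick 1:
  [0] cruise off; wire := none
  [1] dock on (inhibit); wire := none
  [2] recharge off; pass none
  [3] avoid_obstacle off; pass none
  [4] wander on (inhibit); wire := none
  output none
tick 2:
  [0] cruise on; wire := (3, -1)
  [1] dock off; pass (3, -1)
  [2] recharge off; pass (3, -1)
  [3] avoid_obstacle on (inhibit); wire := none
  [4] wander on (inhibit); wire := none
  output none

none
none
none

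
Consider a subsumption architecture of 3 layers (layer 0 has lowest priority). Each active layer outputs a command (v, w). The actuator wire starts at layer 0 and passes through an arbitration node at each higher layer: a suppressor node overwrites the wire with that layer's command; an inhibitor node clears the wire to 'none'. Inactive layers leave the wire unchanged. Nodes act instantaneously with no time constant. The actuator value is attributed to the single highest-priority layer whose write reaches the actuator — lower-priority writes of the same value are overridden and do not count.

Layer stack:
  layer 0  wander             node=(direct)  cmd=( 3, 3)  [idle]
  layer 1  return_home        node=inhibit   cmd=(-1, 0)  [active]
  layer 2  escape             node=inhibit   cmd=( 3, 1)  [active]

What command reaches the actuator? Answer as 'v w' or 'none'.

none

[0] wander off; wire := none
[1] return_home on (inhibit); wire := none
[2] escape on (inhibit); wire := none
output none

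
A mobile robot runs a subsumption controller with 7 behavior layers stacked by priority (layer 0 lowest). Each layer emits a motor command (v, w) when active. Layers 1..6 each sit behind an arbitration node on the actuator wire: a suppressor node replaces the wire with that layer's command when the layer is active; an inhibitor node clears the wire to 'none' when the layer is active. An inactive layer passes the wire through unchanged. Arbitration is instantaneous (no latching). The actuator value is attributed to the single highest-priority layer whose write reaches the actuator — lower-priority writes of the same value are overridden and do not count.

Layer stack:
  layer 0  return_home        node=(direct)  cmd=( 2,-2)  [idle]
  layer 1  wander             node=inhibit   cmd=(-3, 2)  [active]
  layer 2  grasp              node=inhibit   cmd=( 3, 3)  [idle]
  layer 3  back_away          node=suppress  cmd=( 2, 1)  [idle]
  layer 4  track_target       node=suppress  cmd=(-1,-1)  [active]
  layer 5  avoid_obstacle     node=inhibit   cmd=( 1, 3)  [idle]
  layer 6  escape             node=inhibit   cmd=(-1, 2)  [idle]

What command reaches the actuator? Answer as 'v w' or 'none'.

-1 -1

[0] return_home off; wire := none
[1] wander on (inhibit); wire := none
[2] grasp off; pass none
[3] back_away off; pass none
[4] track_target on (suppress); wire := (-1, -1)
[5] avoid_obstacle off; pass (-1, -1)
[6] escape off; pass (-1, -1)
output (-1, -1)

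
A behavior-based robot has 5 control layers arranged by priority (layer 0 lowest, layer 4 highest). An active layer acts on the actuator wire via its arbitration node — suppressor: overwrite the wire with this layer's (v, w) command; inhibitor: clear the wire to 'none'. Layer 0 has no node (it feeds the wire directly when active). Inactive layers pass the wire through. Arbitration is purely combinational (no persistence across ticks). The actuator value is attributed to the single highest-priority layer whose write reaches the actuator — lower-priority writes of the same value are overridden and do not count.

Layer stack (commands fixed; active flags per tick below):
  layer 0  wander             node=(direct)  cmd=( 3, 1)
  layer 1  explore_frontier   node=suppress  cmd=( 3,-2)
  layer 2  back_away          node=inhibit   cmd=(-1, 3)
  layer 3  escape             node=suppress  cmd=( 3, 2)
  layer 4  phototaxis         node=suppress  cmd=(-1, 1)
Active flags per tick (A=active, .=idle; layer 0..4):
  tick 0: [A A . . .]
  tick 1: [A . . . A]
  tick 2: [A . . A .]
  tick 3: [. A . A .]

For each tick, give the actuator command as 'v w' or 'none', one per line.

tick 0:
  L0 wander: active, feeds wire = (3, 1)
  L1 explore_frontier: active, suppressor → wire = (3, -2)
  L2 back_away: idle → wire stays (3, -2)
  L3 escape: idle → wire stays (3, -2)
  L4 phototaxis: idle → wire stays (3, -2)
  actuator = (3, -2)
tick 1:
  L0 wander: active, feeds wire = (3, 1)
  L1 explore_frontier: idle → wire stays (3, 1)
  L2 back_away: idle → wire stays (3, 1)
  L3 escape: idle → wire stays (3, 1)
  L4 phototaxis: active, suppressor → wire = (-1, 1)
  actuator = (-1, 1)
tick 2:
  L0 wander: active, feeds wire = (3, 1)
  L1 explore_frontier: idle → wire stays (3, 1)
  L2 back_away: idle → wire stays (3, 1)
  L3 escape: active, suppressor → wire = (3, 2)
  L4 phototaxis: idle → wire stays (3, 2)
  actuator = (3, 2)
tick 3:
  L0 wander: idle → wire = none
  L1 explore_frontier: active, suppressor → wire = (3, -2)
  L2 back_away: idle → wire stays (3, -2)
  L3 escape: active, suppressor → wire = (3, 2)
  L4 phototaxis: idle → wire stays (3, 2)
  actuator = (3, 2)

3 -2
-1 1
3 2
3 2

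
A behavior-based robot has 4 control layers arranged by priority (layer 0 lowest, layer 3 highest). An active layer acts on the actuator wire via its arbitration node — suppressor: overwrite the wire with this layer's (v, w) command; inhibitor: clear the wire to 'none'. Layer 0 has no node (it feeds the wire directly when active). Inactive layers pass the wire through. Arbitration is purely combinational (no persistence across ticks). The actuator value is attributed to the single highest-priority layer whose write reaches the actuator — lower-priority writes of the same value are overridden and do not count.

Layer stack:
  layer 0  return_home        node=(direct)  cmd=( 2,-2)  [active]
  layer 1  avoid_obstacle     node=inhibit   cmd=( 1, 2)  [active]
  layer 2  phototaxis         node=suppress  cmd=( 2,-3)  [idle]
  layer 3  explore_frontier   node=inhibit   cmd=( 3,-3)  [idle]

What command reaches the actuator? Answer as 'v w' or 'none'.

none

L0 return_home: active, feeds wire = (2, -2)
L1 avoid_obstacle: active, inhibitor → wire = none
L2 phototaxis: idle → wire stays none
L3 explore_frontier: idle → wire stays none
actuator = none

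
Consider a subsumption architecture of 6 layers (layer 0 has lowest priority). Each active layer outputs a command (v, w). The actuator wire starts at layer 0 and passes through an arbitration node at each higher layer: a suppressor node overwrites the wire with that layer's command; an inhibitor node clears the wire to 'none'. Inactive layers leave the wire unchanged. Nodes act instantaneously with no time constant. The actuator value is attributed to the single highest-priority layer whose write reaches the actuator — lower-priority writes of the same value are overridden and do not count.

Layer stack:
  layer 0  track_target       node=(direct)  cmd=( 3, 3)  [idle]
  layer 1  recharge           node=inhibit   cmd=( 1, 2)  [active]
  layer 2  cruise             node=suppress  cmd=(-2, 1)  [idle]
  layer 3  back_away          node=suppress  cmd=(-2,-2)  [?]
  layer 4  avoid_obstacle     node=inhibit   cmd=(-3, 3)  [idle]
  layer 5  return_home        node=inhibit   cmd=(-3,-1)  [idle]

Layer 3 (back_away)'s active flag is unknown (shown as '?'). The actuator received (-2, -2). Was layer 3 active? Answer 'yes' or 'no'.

yes

If layer 3 is active=yes:
  actuator would be (-2, -2)
If layer 3 is active=no:
  actuator would be none
Observed (-2, -2), so layer 3 was active.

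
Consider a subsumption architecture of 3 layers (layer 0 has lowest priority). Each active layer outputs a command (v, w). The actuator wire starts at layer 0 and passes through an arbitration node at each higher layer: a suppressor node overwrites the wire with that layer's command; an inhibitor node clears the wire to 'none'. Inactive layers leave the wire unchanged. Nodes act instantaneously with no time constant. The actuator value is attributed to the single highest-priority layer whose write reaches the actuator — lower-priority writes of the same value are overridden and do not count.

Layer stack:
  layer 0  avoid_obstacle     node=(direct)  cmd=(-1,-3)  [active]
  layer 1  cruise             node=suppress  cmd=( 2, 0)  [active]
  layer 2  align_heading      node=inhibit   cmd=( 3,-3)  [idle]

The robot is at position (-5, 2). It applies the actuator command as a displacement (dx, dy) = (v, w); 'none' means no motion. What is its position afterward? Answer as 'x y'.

layer 0 (avoid_obstacle) active — direct: (-1, -3)
layer 1 (cruise) active — suppresses: (2, 0)
layer 2 (align_heading) idle — unchanged: (2, 0)
→ actuator (2, 0)
position: (-5, 2) + (2, 0) = (-3, 2)

-3 2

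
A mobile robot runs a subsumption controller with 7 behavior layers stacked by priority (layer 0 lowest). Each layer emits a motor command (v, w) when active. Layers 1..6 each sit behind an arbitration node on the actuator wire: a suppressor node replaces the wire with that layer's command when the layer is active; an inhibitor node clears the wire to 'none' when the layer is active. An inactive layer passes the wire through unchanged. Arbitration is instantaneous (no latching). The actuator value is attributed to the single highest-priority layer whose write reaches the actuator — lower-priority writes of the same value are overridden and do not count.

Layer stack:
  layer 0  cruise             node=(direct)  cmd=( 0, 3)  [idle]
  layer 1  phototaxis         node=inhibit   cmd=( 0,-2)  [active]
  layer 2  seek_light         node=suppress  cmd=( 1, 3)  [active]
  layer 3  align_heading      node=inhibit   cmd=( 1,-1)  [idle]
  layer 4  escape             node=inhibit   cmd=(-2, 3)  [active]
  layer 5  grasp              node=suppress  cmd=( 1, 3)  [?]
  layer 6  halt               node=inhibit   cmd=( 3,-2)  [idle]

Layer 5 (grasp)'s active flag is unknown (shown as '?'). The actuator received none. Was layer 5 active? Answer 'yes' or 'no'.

If layer 5 is active=yes:
  actuator would be (1, 3)
If layer 5 is active=no:
  actuator would be none
Observed none, so layer 5 was idle.

no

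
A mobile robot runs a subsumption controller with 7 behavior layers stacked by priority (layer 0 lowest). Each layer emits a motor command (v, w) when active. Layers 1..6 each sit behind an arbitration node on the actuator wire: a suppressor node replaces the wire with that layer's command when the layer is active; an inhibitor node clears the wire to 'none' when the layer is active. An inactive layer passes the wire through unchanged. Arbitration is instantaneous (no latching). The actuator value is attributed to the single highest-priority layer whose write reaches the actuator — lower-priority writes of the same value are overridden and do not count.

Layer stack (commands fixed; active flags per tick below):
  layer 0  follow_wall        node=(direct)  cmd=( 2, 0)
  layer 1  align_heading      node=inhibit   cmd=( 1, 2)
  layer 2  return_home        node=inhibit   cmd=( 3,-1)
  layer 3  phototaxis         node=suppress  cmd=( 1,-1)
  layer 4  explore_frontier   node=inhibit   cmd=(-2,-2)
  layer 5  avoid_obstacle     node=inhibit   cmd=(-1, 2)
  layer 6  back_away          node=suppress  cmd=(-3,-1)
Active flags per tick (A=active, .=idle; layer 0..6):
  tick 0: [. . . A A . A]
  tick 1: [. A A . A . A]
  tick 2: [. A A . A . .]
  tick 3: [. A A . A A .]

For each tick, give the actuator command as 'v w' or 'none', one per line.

tick 0:
  [0] follow_wall off; wire := none
  [1] align_heading off; pass none
  [2] return_home off; pass none
  [3] phototaxis on (suppress); wire := (1, -1)
  [4] explore_frontier on (inhibit); wire := none
  [5] avoid_obstacle off; pass none
  [6] back_away on (suppress); wire := (-3, -1)
  output (-3, -1)
tick 1:
  [0] follow_wall off; wire := none
  [1] align_heading on (inhibit); wire := none
  [2] return_home on (inhibit); wire := none
  [3] phototaxis off; pass none
  [4] explore_frontier on (inhibit); wire := none
  [5] avoid_obstacle off; pass none
  [6] back_away on (suppress); wire := (-3, -1)
  output (-3, -1)
tick 2:
  [0] follow_wall off; wire := none
  [1] align_heading on (inhibit); wire := none
  [2] return_home on (inhibit); wire := none
  [3] phototaxis off; pass none
  [4] explore_frontier on (inhibit); wire := none
  [5] avoid_obstacle off; pass none
  [6] back_away off; pass none
  output none
tick 3:
  [0] follow_wall off; wire := none
  [1] align_heading on (inhibit); wire := none
  [2] return_home on (inhibit); wire := none
  [3] phototaxis off; pass none
  [4] explore_frontier on (inhibit); wire := none
  [5] avoid_obstacle on (inhibit); wire := none
  [6] back_away off; pass none
  output none

-3 -1
-3 -1
none
none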